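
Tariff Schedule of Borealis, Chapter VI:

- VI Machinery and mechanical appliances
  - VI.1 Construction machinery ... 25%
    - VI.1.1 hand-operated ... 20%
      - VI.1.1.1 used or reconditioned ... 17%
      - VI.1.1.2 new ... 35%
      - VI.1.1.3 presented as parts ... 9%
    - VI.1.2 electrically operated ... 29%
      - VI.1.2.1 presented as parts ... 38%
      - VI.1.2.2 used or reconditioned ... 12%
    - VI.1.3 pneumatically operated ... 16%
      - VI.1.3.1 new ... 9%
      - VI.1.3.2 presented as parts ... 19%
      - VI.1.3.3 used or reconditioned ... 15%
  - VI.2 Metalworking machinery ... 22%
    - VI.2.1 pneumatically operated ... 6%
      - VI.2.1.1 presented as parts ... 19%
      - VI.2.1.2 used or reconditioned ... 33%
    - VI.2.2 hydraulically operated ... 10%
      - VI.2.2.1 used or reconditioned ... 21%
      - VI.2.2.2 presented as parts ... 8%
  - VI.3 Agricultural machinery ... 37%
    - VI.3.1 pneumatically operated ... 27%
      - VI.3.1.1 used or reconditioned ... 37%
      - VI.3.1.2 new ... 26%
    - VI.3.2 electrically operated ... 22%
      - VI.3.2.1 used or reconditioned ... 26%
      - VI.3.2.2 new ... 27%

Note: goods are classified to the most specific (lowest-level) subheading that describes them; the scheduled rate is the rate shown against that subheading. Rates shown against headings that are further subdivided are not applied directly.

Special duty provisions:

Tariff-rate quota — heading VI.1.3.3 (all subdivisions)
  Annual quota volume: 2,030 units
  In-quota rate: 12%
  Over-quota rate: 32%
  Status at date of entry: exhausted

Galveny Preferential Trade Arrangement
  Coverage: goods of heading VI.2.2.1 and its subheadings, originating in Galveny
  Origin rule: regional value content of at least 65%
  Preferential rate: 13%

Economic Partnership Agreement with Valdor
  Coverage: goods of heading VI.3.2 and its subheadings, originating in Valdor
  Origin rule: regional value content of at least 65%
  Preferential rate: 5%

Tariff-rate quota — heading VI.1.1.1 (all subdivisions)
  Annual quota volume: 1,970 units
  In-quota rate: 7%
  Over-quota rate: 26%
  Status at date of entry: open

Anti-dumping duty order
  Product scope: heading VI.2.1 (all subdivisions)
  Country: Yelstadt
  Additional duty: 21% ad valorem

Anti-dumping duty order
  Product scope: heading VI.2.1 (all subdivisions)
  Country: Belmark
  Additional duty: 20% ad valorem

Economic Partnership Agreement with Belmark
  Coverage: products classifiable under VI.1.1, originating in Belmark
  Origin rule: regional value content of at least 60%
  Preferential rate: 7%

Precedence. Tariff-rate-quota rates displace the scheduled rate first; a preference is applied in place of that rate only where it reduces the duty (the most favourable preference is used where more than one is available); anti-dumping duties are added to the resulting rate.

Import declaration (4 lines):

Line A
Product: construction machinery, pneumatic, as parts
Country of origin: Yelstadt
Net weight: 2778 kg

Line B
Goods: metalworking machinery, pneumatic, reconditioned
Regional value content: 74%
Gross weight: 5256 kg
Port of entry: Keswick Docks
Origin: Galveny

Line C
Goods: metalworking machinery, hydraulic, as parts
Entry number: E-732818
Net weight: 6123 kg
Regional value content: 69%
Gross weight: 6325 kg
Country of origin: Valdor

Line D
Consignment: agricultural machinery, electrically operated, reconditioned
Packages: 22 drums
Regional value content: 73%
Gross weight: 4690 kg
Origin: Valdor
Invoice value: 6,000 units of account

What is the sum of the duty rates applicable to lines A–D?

Line A: construction → VI.1; pneumatic → VI.1.3; as parts → VI.1.3.2. Scheduled 19%. No special measure applies. → 19%.
Line B: metalworking → VI.2; pneumatic → VI.2.1; reconditioned → VI.2.1.2. Scheduled 33%. Galveny agreement on VI.2.2.1: VI.2.1.2 not covered. → 33%.
Line C: metalworking → VI.2; hydraulic → VI.2.2; as parts → VI.2.2.2. Scheduled 8%. Valdor agreement on VI.3.2: VI.2.2.2 not covered. → 8%.
Line D: agricultural → VI.3; electrically operated → VI.3.2; reconditioned → VI.3.2.1. Scheduled 26%. Valdor agreement on VI.3.2: RVC ≥ 65% → 5% available; preferential 5%. → 5%.
Sum: 19% + 33% + 8% + 5% = 65%.

65%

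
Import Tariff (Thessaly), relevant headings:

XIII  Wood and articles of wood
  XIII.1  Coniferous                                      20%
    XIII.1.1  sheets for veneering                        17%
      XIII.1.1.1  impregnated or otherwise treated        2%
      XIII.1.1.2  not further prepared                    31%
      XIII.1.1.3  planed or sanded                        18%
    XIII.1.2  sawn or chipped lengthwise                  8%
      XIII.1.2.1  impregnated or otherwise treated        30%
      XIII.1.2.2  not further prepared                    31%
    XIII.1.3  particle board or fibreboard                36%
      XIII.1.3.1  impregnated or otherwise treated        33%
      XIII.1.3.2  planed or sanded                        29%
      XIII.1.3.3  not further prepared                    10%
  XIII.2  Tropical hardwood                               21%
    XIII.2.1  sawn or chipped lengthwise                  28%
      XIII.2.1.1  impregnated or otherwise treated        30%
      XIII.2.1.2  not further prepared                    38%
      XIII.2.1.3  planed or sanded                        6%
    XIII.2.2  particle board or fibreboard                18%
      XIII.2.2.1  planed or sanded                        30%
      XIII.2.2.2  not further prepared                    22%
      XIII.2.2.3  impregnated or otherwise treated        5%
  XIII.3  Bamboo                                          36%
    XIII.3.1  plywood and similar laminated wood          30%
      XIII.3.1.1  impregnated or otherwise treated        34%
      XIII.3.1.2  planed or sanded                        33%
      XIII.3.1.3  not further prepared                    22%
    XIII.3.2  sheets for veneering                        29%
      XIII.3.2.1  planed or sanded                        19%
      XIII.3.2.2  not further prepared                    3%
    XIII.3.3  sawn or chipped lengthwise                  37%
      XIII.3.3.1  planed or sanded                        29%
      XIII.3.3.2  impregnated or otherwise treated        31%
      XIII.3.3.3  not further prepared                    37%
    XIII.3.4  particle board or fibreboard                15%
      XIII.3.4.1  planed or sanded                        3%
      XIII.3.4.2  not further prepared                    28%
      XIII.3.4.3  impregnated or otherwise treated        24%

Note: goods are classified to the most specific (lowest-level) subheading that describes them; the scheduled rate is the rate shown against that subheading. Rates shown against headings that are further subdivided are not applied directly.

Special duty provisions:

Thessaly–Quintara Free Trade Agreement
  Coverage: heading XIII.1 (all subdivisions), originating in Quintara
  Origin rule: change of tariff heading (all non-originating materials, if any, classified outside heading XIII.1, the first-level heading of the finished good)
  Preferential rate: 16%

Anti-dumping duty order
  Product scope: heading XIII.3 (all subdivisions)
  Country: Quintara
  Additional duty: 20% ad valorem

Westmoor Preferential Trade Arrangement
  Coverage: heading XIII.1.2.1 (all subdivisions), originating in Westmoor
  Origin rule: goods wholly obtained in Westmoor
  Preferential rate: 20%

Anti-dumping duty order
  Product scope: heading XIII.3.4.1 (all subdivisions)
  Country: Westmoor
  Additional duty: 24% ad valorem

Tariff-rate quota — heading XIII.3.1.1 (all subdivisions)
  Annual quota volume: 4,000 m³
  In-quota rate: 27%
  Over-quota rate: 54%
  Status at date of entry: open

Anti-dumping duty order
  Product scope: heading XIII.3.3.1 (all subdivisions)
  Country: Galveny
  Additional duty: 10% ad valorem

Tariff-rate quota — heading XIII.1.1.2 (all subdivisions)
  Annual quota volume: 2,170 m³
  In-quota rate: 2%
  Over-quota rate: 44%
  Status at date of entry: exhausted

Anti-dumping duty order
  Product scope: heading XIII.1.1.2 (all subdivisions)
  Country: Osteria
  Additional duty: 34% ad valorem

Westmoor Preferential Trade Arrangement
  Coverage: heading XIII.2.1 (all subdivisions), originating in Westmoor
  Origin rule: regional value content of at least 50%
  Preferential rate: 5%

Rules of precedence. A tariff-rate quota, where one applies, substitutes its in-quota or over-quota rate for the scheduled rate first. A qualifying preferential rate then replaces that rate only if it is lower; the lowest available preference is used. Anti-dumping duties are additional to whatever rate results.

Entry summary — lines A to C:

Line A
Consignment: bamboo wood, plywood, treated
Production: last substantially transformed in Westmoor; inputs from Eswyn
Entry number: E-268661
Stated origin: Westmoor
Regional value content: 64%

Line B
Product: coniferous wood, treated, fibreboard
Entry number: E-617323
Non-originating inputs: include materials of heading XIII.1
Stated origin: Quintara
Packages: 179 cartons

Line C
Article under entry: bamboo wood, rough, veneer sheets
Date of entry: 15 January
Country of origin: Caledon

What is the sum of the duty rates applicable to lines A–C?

63%

Line A: bamboo → XIII.3; plywood → XIII.3.1; treated → XIII.3.1.1. Scheduled 34%. quota on XIII.3.1.1 open → in-quota 27%; Westmoor agreement on XIII.1.2.1: XIII.3.1.1 not covered; Westmoor agreement on XIII.2.1: XIII.3.1.1 not covered. → 27%.
Line B: coniferous → XIII.1; fibreboard → XIII.1.3; treated → XIII.1.3.1. Scheduled 33%. Quintara agreement on XIII.1: CTH not met. → 33%.
Line C: bamboo → XIII.3; veneer sheets → XIII.3.2; rough → XIII.3.2.2. Scheduled 3%. No special measure applies. → 3%.
Sum: 27% + 33% + 3% = 63%.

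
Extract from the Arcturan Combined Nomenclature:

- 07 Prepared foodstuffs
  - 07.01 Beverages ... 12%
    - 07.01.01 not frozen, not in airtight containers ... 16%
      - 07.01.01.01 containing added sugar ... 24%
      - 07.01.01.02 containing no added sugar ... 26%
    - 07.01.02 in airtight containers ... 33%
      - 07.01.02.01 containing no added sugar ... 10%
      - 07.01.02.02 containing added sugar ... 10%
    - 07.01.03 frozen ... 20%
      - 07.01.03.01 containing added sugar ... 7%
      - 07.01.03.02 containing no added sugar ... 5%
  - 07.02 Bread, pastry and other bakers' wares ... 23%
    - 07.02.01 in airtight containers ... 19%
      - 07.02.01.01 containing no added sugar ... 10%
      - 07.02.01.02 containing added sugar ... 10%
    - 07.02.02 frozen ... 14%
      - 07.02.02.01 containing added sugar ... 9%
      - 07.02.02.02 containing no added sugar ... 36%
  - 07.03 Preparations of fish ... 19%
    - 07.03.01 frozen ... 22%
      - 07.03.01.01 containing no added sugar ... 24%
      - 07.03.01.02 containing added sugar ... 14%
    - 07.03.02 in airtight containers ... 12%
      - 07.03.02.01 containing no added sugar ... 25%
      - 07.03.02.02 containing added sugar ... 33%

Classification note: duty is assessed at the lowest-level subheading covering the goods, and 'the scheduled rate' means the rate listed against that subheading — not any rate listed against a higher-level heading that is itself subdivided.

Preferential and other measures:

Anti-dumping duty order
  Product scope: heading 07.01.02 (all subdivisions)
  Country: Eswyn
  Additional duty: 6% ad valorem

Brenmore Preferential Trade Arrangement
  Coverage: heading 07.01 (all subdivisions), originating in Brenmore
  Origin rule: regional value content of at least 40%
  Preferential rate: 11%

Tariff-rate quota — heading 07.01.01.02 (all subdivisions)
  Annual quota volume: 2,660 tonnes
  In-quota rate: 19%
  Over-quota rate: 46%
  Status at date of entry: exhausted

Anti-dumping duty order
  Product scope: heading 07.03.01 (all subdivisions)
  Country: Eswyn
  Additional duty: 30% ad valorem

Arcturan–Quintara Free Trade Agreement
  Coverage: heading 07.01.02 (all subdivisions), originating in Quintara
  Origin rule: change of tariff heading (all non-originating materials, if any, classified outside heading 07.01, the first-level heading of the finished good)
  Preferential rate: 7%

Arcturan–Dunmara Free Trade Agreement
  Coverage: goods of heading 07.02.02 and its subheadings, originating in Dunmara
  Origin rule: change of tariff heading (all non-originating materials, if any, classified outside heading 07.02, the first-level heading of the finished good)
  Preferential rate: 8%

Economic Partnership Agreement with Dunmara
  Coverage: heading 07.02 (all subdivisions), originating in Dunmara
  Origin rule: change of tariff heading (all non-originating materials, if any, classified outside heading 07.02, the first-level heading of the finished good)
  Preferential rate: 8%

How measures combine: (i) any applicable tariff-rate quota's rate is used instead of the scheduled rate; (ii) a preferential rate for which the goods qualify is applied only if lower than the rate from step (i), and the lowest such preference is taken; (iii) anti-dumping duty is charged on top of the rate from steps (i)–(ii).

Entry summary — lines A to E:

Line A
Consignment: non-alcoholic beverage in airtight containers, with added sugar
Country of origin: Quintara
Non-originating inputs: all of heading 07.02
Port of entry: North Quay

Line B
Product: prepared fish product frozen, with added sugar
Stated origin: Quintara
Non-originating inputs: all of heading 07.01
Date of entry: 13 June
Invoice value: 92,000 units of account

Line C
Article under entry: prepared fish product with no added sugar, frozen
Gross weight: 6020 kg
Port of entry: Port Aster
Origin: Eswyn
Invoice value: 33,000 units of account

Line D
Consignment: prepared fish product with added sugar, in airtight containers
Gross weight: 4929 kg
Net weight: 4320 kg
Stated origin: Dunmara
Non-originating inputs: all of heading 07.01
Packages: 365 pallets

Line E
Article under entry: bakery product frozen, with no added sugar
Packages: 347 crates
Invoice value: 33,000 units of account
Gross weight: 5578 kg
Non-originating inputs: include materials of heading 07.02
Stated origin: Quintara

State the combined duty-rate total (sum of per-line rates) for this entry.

144%

Line A: non-alcoholic beverage → 07.01; in airtight containers → 07.01.02; with added sugar → 07.01.02.02. Scheduled 10%. Quintara agreement on 07.01.02: CTH met → 7% available; preferential 7%. → 7%.
Line B: prepared fish product → 07.03; frozen → 07.03.01; with added sugar → 07.03.01.02. Scheduled 14%. Quintara agreement on 07.01.02: 07.03.01.02 not covered. → 14%.
Line C: prepared fish product → 07.03; frozen → 07.03.01; with no added sugar → 07.03.01.01. Scheduled 24%. anti-dumping (Eswyn, 07.03.01): +30%; total 24% + 30% = 54%. → 54%.
Line D: prepared fish product → 07.03; in airtight containers → 07.03.02; with added sugar → 07.03.02.02. Scheduled 33%. Dunmara agreement on 07.02.02: 07.03.02.02 not covered; Dunmara agreement on 07.02: 07.03.02.02 not covered. → 33%.
Line E: bakery product → 07.02; frozen → 07.02.02; with no added sugar → 07.02.02.02. Scheduled 36%. Quintara agreement on 07.01.02: 07.02.02.02 not covered. → 36%.
Sum: 7% + 14% + 54% + 33% + 36% = 144%.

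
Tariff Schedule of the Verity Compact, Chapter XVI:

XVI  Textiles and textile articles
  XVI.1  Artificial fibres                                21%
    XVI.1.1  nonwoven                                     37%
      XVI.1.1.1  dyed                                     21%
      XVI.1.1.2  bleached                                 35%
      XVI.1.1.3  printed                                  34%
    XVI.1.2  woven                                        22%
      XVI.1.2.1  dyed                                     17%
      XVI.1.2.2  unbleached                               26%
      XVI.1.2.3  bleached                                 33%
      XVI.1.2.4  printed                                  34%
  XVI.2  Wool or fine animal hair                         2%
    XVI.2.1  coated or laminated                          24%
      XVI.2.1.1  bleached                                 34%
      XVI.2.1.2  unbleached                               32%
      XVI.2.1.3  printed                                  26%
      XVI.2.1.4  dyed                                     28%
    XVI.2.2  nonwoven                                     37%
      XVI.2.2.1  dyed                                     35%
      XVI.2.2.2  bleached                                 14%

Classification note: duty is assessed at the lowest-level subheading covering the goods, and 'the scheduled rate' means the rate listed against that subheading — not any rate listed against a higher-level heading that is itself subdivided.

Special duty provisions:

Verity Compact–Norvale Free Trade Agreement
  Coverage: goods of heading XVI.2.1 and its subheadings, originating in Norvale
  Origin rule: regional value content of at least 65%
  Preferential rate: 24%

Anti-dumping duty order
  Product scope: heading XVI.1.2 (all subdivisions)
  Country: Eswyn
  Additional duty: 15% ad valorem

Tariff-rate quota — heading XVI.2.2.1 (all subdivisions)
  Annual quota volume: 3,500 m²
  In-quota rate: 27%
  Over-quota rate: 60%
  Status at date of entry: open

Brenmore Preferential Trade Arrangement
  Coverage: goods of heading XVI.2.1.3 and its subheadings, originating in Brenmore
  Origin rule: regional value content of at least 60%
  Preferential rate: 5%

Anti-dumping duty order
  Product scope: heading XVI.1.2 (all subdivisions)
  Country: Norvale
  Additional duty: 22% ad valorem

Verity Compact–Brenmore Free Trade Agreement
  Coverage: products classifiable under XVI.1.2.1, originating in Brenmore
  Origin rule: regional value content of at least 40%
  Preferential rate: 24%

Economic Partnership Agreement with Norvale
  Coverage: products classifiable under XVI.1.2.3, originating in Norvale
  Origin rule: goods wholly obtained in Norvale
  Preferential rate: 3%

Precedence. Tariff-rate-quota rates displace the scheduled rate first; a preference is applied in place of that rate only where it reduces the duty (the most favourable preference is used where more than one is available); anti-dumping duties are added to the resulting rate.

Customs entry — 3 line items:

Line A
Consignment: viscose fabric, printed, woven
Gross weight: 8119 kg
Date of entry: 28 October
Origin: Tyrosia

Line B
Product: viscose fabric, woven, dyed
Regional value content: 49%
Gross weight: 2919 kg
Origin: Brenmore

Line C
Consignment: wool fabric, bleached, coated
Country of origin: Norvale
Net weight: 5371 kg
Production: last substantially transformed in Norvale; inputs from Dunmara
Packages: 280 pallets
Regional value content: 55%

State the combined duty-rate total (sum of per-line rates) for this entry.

85%

Line A: viscose → XVI.1; woven → XVI.1.2; printed → XVI.1.2.4. Scheduled 34%. No special measure applies. → 34%.
Line B: viscose → XVI.1; woven → XVI.1.2; dyed → XVI.1.2.1. Scheduled 17%. Brenmore agreement on XVI.2.1.3: XVI.1.2.1 not covered; Brenmore agreement on XVI.1.2.1: RVC ≥ 40% → 24% available; preference 24% not lower than 17% → no reduction. → 17%.
Line C: wool → XVI.2; coated → XVI.2.1; bleached → XVI.2.1.1. Scheduled 34%. Norvale agreement on XVI.2.1: RVC < 65%; Norvale agreement on XVI.1.2.3: XVI.2.1.1 not covered. → 34%.
Sum: 34% + 17% + 34% = 85%.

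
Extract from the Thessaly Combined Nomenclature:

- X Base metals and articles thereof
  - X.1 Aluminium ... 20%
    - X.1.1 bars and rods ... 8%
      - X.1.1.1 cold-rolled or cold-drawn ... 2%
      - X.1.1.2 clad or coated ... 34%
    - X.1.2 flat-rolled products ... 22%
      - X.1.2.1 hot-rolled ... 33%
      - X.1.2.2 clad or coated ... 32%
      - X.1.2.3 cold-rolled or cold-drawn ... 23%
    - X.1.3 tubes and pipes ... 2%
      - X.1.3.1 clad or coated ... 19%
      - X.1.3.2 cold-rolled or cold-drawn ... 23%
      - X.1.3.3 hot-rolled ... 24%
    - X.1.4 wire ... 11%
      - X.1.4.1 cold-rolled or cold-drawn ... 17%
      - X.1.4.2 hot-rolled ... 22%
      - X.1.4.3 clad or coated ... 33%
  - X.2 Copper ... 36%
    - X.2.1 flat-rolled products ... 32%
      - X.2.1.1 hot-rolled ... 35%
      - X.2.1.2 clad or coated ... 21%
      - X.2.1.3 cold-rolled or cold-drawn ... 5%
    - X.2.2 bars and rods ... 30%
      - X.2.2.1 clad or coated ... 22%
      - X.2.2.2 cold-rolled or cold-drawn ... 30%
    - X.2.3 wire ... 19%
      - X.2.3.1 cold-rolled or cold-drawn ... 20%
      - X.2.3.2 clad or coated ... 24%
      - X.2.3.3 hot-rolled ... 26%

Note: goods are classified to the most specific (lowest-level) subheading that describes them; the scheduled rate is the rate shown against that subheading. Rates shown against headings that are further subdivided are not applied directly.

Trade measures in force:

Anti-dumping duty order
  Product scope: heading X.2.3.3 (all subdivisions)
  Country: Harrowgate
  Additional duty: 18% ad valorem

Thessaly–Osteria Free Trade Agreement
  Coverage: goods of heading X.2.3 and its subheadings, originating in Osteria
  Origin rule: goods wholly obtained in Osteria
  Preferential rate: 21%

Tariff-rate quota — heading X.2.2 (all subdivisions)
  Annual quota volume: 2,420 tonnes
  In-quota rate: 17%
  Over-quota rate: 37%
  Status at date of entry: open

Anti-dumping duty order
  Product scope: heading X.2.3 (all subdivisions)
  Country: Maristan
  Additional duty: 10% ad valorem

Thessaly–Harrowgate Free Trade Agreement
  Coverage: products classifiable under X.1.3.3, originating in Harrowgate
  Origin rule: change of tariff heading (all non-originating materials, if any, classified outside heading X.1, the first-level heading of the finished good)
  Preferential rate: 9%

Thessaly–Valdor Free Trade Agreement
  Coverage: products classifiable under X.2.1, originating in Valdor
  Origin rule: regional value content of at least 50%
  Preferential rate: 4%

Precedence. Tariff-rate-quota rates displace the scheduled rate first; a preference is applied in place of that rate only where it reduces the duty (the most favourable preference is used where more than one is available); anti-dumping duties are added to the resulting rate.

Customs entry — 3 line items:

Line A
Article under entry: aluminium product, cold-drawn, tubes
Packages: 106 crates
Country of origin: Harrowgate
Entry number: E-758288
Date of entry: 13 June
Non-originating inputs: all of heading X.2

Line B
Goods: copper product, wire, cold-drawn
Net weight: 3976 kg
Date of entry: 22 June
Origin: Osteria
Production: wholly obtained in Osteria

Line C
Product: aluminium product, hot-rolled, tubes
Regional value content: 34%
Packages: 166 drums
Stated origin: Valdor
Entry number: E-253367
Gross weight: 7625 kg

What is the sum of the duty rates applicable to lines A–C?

Line A: aluminium → X.1; tubes → X.1.3; cold-drawn → X.1.3.2. Scheduled 23%. Harrowgate agreement on X.1.3.3: X.1.3.2 not covered. → 23%.
Line B: copper → X.2; wire → X.2.3; cold-drawn → X.2.3.1. Scheduled 20%. Osteria agreement on X.2.3: wholly obtained → 21% available; preference 21% not lower than 20% → no reduction. → 20%.
Line C: aluminium → X.1; tubes → X.1.3; hot-rolled → X.1.3.3. Scheduled 24%. Valdor agreement on X.2.1: X.1.3.3 not covered. → 24%.
Sum: 23% + 20% + 24% = 67%.

67%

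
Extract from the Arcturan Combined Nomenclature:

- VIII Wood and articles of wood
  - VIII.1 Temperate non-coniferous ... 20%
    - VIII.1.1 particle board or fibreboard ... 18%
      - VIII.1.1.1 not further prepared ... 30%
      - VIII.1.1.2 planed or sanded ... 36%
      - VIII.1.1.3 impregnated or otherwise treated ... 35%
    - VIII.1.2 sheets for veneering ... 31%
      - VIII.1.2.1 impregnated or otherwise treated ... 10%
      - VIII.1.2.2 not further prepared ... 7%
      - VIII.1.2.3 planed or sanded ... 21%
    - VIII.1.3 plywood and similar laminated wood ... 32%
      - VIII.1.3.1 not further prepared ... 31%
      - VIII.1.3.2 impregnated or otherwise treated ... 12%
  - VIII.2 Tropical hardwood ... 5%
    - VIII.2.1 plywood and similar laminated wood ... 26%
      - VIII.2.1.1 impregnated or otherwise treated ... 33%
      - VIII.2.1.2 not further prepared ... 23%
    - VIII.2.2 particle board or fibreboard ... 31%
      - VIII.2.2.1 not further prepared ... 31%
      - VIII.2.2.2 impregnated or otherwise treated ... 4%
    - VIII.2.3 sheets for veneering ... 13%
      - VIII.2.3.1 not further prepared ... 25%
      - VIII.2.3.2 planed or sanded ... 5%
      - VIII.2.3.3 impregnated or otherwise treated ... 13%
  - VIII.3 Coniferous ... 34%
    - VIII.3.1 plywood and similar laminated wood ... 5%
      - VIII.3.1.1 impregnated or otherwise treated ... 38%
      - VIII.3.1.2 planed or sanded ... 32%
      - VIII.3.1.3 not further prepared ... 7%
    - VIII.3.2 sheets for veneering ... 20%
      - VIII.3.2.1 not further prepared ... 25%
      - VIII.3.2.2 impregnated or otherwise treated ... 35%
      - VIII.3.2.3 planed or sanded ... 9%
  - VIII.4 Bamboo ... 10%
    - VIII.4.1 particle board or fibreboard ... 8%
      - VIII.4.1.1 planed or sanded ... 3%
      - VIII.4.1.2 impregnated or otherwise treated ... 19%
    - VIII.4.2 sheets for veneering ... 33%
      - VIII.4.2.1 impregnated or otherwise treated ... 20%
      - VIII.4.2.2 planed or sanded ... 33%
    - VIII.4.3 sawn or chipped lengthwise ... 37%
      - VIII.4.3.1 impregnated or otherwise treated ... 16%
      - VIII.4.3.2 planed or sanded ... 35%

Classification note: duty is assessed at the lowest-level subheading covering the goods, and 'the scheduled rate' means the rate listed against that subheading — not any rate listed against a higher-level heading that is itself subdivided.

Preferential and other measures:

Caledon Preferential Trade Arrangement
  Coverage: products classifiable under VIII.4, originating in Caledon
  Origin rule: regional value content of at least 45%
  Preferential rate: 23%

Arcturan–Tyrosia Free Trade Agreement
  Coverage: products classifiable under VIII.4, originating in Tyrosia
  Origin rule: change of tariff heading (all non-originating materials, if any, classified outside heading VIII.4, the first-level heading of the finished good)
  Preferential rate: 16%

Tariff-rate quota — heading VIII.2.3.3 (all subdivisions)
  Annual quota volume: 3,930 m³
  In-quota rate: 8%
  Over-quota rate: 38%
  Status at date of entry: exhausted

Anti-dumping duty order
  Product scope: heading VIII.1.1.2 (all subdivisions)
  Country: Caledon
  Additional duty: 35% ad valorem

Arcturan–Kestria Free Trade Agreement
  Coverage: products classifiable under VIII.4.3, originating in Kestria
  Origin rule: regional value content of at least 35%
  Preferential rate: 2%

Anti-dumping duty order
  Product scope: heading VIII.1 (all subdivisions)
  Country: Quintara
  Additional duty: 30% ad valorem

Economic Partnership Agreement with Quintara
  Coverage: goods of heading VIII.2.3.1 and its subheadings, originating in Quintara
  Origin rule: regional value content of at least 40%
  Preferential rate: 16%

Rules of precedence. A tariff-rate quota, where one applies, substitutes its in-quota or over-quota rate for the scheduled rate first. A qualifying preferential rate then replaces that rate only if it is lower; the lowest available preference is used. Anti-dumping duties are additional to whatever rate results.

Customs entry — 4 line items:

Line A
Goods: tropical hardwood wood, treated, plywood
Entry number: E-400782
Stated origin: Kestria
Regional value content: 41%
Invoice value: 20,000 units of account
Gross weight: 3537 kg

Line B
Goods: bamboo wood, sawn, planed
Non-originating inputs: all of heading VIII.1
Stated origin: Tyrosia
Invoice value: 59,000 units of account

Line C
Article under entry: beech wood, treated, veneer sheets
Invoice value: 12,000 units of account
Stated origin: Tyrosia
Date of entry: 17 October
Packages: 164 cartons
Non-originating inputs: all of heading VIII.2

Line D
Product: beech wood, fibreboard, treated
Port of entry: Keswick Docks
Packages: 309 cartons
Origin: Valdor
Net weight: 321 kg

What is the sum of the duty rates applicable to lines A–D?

Line A: tropical hardwood → VIII.2; plywood → VIII.2.1; treated → VIII.2.1.1. Scheduled 33%. Kestria agreement on VIII.4.3: VIII.2.1.1 not covered. → 33%.
Line B: bamboo → VIII.4; sawn → VIII.4.3; planed → VIII.4.3.2. Scheduled 35%. Tyrosia agreement on VIII.4: CTH met → 16% available; preferential 16%. → 16%.
Line C: beech → VIII.1; veneer sheets → VIII.1.2; treated → VIII.1.2.1. Scheduled 10%. Tyrosia agreement on VIII.4: VIII.1.2.1 not covered. → 10%.
Line D: beech → VIII.1; fibreboard → VIII.1.1; treated → VIII.1.1.3. Scheduled 35%. No special measure applies. → 35%.
Sum: 33% + 16% + 10% + 35% = 94%.

94%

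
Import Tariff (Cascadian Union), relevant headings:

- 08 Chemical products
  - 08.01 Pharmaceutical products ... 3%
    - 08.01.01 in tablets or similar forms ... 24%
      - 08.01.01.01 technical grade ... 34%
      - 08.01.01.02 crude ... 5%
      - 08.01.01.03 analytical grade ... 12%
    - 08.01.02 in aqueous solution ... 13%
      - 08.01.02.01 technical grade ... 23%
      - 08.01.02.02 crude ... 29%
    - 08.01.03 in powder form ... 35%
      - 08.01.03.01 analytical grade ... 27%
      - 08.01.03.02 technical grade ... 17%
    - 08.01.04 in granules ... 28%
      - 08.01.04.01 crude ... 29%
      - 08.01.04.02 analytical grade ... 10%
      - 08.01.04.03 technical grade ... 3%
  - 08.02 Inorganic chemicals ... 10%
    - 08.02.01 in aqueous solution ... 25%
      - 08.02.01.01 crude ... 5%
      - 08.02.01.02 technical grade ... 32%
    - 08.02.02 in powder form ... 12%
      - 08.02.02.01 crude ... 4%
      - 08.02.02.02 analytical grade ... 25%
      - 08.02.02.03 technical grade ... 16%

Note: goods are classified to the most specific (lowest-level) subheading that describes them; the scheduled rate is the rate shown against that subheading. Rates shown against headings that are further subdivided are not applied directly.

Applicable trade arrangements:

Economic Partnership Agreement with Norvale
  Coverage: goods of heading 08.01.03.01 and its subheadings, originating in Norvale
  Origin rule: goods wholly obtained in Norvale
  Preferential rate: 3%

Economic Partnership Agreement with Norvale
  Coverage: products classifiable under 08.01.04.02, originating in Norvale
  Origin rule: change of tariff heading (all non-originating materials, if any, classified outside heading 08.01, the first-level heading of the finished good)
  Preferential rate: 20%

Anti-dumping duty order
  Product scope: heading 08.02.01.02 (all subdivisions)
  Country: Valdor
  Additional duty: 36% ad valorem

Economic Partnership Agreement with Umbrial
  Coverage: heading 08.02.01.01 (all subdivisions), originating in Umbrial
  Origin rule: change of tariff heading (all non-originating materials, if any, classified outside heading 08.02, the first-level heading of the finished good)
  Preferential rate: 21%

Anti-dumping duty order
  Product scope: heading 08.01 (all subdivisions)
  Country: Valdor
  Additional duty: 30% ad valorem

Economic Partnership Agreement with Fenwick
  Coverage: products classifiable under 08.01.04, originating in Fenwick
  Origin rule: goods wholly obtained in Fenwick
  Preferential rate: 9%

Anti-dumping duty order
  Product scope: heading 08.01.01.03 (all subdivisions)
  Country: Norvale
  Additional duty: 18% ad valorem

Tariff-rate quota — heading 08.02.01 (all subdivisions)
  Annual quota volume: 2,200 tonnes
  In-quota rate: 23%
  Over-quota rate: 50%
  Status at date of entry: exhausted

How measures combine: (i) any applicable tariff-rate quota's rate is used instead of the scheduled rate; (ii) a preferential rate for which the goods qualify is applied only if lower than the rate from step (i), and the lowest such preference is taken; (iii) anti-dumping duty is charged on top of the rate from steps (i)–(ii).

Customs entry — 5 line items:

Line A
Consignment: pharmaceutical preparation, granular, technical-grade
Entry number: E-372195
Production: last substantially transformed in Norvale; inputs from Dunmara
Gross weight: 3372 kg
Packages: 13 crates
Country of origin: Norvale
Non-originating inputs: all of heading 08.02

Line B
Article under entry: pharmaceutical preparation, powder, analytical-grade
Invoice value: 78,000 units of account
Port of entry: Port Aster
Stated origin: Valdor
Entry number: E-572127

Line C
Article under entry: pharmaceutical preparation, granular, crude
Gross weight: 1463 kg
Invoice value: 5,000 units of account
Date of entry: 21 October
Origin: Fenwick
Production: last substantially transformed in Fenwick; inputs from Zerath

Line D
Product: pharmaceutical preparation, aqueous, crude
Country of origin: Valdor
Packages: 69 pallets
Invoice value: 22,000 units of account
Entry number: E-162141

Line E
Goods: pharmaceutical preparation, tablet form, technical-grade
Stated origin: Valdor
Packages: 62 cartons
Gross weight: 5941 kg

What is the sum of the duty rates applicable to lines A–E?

Line A: pharmaceutical → 08.01; granular → 08.01.04; technical-grade → 08.01.04.03. Scheduled 3%. Norvale agreement on 08.01.03.01: 08.01.04.03 not covered; Norvale agreement on 08.01.04.02: 08.01.04.03 not covered. → 3%.
Line B: pharmaceutical → 08.01; powder → 08.01.03; analytical-grade → 08.01.03.01. Scheduled 27%. anti-dumping (Valdor, 08.01): +30%; total 27% + 30% = 57%. → 57%.
Line C: pharmaceutical → 08.01; granular → 08.01.04; crude → 08.01.04.01. Scheduled 29%. Fenwick agreement on 08.01.04: not wholly obtained. → 29%.
Line D: pharmaceutical → 08.01; aqueous → 08.01.02; crude → 08.01.02.02. Scheduled 29%. anti-dumping (Valdor, 08.01): +30%; total 29% + 30% = 59%. → 59%.
Line E: pharmaceutical → 08.01; tablet form → 08.01.01; technical-grade → 08.01.01.01. Scheduled 34%. anti-dumping (Valdor, 08.01): +30%; total 34% + 30% = 64%. → 64%.
Sum: 3% + 57% + 29% + 59% + 64% = 212%.

212%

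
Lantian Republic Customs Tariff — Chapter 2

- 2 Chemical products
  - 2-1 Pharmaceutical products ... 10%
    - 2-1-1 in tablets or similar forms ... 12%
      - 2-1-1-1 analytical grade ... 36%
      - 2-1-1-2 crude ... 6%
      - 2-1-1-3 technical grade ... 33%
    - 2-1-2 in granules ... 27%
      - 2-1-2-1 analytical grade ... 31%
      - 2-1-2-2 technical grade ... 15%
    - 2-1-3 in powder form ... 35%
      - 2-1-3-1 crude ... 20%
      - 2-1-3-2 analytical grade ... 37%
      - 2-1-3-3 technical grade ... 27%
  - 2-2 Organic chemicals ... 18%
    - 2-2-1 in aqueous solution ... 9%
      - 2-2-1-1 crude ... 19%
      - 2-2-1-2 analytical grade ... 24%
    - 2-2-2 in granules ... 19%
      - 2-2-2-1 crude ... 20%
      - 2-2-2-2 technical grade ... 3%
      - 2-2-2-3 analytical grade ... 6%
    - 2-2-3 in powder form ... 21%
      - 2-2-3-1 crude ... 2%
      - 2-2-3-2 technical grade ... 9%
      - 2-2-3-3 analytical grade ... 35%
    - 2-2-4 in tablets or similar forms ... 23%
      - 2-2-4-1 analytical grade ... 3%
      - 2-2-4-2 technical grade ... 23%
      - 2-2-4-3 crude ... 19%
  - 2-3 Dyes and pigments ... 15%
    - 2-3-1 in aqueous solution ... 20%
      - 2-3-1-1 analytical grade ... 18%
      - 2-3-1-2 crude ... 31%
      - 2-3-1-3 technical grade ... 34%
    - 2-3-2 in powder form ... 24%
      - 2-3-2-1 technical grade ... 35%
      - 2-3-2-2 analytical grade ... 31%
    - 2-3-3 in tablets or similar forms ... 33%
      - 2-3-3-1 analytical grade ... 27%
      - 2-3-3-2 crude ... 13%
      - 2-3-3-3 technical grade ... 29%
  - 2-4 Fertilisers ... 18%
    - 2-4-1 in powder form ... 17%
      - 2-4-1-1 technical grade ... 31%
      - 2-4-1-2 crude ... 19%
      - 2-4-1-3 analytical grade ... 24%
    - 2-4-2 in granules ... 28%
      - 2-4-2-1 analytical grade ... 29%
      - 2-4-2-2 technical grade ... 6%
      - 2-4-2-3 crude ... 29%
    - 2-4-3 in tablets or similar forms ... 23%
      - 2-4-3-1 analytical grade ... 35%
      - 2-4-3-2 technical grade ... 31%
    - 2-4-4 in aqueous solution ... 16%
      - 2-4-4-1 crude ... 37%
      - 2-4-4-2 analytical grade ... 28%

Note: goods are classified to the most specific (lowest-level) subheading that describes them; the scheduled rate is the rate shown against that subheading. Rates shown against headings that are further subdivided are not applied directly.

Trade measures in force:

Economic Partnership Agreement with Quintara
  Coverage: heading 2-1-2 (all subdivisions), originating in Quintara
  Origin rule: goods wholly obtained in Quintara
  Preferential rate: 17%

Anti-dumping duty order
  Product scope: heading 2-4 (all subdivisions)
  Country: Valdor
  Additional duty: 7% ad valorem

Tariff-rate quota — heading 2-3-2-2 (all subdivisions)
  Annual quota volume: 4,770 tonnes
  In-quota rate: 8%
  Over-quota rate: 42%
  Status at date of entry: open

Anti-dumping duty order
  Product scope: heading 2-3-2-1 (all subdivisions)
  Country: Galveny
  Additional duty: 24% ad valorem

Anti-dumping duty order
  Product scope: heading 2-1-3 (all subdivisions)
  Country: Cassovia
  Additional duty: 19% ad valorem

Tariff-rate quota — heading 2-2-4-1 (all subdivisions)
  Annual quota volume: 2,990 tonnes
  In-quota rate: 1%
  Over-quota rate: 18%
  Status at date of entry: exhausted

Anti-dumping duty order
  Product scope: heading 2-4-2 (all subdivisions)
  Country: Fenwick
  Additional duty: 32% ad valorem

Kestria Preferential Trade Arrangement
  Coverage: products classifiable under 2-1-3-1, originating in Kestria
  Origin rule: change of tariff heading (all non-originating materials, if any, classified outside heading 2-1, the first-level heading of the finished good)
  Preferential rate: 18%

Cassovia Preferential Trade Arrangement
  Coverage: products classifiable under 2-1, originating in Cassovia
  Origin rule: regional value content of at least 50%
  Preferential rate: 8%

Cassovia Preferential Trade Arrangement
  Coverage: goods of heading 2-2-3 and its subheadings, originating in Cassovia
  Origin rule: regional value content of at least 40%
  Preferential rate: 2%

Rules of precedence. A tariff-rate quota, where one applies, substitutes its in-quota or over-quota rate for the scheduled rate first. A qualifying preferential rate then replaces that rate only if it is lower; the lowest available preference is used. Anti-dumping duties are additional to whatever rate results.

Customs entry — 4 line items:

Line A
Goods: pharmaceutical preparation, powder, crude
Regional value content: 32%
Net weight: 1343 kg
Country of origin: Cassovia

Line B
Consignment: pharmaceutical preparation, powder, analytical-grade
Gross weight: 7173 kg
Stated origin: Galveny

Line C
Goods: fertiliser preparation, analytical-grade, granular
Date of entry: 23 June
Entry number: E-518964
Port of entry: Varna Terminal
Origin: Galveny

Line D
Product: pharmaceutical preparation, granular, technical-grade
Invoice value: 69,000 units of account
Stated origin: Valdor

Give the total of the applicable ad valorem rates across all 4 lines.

Line A: pharmaceutical → 2-1; powder → 2-1-3; crude → 2-1-3-1. Scheduled 20%. Cassovia agreement on 2-1: RVC < 50%; Cassovia agreement on 2-2-3: 2-1-3-1 not covered; anti-dumping (Cassovia, 2-1-3): +19%; total 20% + 19% = 39%. → 39%.
Line B: pharmaceutical → 2-1; powder → 2-1-3; analytical-grade → 2-1-3-2. Scheduled 37%. No special measure applies. → 37%.
Line C: fertiliser → 2-4; granular → 2-4-2; analytical-grade → 2-4-2-1. Scheduled 29%. No special measure applies. → 29%.
Line D: pharmaceutical → 2-1; granular → 2-1-2; technical-grade → 2-1-2-2. Scheduled 15%. No special measure applies. → 15%.
Sum: 39% + 37% + 29% + 15% = 120%.

120%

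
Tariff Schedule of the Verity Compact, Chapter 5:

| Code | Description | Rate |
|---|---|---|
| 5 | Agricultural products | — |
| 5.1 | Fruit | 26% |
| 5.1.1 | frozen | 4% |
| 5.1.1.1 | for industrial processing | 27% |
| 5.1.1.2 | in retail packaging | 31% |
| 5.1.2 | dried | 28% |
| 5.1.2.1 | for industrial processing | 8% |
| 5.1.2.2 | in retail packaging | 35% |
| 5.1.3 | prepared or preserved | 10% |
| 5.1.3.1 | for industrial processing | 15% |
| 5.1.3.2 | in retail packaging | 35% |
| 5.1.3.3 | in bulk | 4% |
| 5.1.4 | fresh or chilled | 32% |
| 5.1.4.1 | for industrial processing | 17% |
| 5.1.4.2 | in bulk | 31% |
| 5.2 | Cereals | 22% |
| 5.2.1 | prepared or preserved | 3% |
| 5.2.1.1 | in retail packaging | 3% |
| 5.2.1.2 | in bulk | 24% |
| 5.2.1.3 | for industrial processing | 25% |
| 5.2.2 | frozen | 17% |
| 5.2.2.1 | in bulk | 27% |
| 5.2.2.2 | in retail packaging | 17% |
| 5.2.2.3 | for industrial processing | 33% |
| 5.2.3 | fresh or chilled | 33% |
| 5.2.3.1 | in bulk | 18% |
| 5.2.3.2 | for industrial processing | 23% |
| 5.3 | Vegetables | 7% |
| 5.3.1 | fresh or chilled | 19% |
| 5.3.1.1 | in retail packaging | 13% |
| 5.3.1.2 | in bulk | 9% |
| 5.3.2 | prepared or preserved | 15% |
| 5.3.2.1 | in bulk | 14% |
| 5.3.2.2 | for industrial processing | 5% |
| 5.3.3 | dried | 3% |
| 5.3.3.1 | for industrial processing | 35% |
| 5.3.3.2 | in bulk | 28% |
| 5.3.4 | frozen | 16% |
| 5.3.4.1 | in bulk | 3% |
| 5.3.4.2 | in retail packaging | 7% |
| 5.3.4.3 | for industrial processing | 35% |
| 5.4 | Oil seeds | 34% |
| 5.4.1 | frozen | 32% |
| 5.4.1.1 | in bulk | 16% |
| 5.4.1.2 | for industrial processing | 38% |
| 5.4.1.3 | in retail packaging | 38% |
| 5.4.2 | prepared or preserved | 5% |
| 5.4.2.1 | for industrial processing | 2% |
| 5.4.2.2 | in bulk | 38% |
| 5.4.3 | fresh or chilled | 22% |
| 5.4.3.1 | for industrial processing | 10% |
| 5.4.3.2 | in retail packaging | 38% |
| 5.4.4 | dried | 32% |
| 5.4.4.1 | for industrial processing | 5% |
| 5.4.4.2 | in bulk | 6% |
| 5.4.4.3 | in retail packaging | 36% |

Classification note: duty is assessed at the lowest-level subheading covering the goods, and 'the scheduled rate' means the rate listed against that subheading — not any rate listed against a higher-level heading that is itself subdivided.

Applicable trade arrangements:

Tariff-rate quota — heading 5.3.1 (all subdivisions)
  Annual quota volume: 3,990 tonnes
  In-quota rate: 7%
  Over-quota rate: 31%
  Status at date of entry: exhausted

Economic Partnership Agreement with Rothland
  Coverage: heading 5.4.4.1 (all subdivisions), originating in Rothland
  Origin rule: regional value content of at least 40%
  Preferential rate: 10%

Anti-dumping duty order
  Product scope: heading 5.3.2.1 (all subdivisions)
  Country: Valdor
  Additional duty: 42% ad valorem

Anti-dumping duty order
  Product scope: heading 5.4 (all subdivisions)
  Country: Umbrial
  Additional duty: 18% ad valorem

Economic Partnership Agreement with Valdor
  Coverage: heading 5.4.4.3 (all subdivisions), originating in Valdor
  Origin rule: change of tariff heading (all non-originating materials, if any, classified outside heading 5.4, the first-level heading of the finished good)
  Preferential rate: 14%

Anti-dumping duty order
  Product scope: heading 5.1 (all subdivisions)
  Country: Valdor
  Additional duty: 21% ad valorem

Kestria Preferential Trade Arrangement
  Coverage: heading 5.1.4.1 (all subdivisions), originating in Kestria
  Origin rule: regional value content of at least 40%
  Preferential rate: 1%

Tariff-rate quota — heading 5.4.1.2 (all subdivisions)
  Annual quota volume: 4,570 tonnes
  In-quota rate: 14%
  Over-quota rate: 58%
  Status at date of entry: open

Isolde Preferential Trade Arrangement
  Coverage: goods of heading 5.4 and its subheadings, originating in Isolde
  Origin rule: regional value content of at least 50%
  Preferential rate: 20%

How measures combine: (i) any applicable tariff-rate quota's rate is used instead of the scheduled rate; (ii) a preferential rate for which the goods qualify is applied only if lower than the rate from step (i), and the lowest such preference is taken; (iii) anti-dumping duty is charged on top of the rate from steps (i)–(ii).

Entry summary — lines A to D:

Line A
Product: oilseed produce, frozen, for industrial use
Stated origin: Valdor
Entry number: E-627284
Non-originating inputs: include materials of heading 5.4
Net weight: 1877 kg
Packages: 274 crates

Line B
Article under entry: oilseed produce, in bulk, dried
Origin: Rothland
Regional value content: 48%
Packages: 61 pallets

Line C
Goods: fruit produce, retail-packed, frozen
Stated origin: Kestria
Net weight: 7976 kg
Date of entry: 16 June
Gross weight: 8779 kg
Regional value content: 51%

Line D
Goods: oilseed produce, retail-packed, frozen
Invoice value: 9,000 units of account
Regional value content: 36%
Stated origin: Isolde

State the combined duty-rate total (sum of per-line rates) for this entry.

89%

Line A: oilseed → 5.4; frozen → 5.4.1; for industrial use → 5.4.1.2. Scheduled 38%. quota on 5.4.1.2 open → in-quota 14%; Valdor agreement on 5.4.4.3: 5.4.1.2 not covered. → 14%.
Line B: oilseed → 5.4; dried → 5.4.4; in bulk → 5.4.4.2. Scheduled 6%. Rothland agreement on 5.4.4.1: 5.4.4.2 not covered. → 6%.
Line C: fruit → 5.1; frozen → 5.1.1; retail-packed → 5.1.1.2. Scheduled 31%. Kestria agreement on 5.1.4.1: 5.1.1.2 not covered. → 31%.
Line D: oilseed → 5.4; frozen → 5.4.1; retail-packed → 5.4.1.3. Scheduled 38%. Isolde agreement on 5.4: RVC < 50%. → 38%.
Sum: 14% + 6% + 31% + 38% = 89%.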